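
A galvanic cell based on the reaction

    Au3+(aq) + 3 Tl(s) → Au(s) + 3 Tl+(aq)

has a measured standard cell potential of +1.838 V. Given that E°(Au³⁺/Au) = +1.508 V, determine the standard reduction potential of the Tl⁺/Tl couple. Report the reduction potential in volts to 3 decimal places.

−0.330 V

In the reaction as written the Au³⁺/Au couple is reduced (cathode) and Tl⁺/Tl is oxidized (anode), so E°cell = E°(Au³⁺/Au) − E°(Tl⁺/Tl).
E°(Tl⁺/Tl) = E°(cathode) − E°cell = +1.508 − (+1.838) = −0.330 V.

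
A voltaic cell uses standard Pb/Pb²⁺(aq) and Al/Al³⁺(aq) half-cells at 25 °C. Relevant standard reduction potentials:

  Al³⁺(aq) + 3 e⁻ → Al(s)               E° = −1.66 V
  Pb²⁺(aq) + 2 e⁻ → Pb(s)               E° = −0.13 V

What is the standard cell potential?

+1.53 V

The Pb²⁺/Pb couple has the higher E°, so Pb ion is reduced (cathode) and Al is oxidized (anode).
E°cell = E°(cathode) − E°(anode) = −0.13 − (−1.66) = +1.53 V.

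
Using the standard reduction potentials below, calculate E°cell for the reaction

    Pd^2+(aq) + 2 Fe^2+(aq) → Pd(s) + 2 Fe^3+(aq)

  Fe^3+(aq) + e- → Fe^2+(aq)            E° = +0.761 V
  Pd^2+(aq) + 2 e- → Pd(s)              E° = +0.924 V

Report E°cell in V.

+0.163 V

Pd^2+(aq) gains electrons, so the Pd²⁺/Pd couple is the cathode; the Fe³⁺/Fe²⁺ couple is the anode.
E°cell = E°(cathode) − E°(anode) = +0.924 − (+0.761) = +0.163 V.
The positive value indicates the reaction is spontaneous as written.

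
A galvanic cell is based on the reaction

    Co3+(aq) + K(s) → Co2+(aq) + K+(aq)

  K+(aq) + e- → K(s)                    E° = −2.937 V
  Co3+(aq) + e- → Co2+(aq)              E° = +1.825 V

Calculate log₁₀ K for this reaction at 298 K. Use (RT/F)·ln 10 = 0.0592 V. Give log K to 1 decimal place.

The Co³⁺/Co²⁺ couple is reduced (cathode); E°cell = +1.825 − (−2.937) = +4.762 V with n = 1.
At equilibrium E = 0, so log K = nE°cell / 0.0592 = (1)(+4.762) / 0.0592 = 80.4.

log K = 80.4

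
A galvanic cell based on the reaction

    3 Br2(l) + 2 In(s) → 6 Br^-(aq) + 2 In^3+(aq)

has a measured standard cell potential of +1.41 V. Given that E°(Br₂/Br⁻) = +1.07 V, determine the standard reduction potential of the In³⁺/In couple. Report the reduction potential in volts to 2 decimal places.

In the reaction as written the Br₂/Br⁻ couple is reduced (cathode) and In³⁺/In is oxidized (anode), so E°cell = E°(Br₂/Br⁻) − E°(In³⁺/In).
E°(In³⁺/In) = E°(cathode) − E°cell = +1.07 − (+1.41) = −0.34 V.

−0.34 V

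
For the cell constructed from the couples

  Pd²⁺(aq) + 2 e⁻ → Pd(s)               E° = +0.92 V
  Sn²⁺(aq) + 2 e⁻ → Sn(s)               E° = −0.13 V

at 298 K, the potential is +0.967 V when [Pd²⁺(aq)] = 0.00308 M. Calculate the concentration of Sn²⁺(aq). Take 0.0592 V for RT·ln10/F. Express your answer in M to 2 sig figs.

2.0 M

Pd²⁺/Pd is the cathode (higher E°); E°cell = +0.92 − (−0.13) = +1.05 V with n = 2.
From the Nernst equation, log Q = n(E° − E)/0.0592 = 2·(+1.05 − (+0.967))/0.0592 = 2.804.
Balancing electrons gives Pd²⁺(aq) + Sn(s) → Pd(s) + Sn²⁺(aq); thus Q = [Sn²⁺(aq)] / [Pd²⁺(aq)].
Solving for the unknown gives log [Sn²⁺(aq)] = 0.293, so [Sn²⁺(aq)] ≈ 2.0 M.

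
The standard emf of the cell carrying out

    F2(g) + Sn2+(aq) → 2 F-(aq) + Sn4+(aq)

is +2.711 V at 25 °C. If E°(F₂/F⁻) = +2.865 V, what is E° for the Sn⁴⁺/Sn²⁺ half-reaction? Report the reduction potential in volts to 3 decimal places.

In the reaction as written the F₂/F⁻ couple is reduced (cathode) and Sn⁴⁺/Sn²⁺ is oxidized (anode), so E°cell = E°(F₂/F⁻) − E°(Sn⁴⁺/Sn²⁺).
E°(Sn⁴⁺/Sn²⁺) = E°(cathode) − E°cell = +2.865 − (+2.711) = +0.154 V.

+0.154 V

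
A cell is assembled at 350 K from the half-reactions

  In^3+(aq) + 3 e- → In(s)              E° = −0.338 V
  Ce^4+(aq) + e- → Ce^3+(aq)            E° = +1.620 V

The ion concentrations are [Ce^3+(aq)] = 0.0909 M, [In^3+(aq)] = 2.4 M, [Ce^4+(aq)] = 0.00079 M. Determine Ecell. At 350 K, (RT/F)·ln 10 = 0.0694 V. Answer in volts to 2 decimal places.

The Ce⁴⁺/Ce³⁺ couple has the more positive E°, so it is the cathode; In³⁺/In is the anode.
The standard potential is +1.620 − (−0.338) = +1.958 V and the balanced reaction transfers n = 3 electrons.
The balanced reaction is 3 Ce^4+(aq) + In(s) → 3 Ce^3+(aq) + In^3+(aq), so Q = ([Ce^3+(aq)]^3·[In^3+(aq)]) / [Ce^4+(aq)]^3 = 3.66×10^6 and log Q = 6.563.
By the Nernst equation, E = +1.958 − (0.0694/3)·(6.563) = +1.81 V.

+1.81 V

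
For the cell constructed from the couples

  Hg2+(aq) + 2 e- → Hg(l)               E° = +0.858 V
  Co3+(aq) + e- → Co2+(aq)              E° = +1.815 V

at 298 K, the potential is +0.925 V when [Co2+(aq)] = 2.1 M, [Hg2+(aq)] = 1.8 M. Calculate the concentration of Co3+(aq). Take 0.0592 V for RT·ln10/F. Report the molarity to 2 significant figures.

0.81 M

Co³⁺/Co²⁺ is the cathode (higher E°); E°cell = +1.815 − (+0.858) = +0.957 V with n = 2.
Since E = E° − (0.0592/n)·log Q, log Q = n(E° − E)/0.0592 = 1.081.
For 2 Co3+(aq) + Hg(l) → 2 Co2+(aq) + Hg2+(aq), the reaction quotient is Q = ([Co2+(aq)]^2·[Hg2+(aq)]) / [Co3+(aq)]^2.
Solving for the unknown gives log [Co3+(aq)] = −0.091, so [Co3+(aq)] ≈ 0.81 M.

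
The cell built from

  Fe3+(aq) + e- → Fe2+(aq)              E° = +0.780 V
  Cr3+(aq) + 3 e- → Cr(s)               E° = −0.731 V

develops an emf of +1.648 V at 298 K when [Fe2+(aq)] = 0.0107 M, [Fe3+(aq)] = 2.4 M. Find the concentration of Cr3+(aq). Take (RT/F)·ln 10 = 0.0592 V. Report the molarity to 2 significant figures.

Fe³⁺/Fe²⁺ is the cathode (higher E°); E°cell = +0.780 − (−0.731) = +1.511 V with n = 3.
Since E = E° − (0.0592/n)·log Q, log Q = n(E° − E)/0.0592 = −6.943.
Balancing electrons gives 3 Fe3+(aq) + Cr(s) → 3 Fe2+(aq) + Cr3+(aq); thus Q = ([Fe2+(aq)]^3·[Cr3+(aq)]) / [Fe3+(aq)]^3.
Isolating [Cr3+(aq)] in Q = 10^{−6.943} yields log [Cr3+(aq)] = 0.109, i.e. 1.3 M.

1.3 M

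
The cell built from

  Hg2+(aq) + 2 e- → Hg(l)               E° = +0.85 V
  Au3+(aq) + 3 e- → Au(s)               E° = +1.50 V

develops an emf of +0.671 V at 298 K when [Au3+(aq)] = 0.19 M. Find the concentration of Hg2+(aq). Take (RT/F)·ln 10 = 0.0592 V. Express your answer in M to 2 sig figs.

0.065 M

Au³⁺/Au is the cathode (higher E°); E°cell = +1.50 − (+0.85) = +0.65 V with n = 6.
From the Nernst equation, log Q = n(E° − E)/0.0592 = 6·(+0.65 − (+0.671))/0.0592 = −2.128.
The balanced reaction is 2 Au3+(aq) + 3 Hg(l) → 2 Au(s) + 3 Hg2+(aq), so Q = [Hg2+(aq)]^3 / [Au3+(aq)]^2.
Substituting the known concentrations and solving, log [Hg2+(aq)] = −1.190 and [Hg2+(aq)] = 0.065 M.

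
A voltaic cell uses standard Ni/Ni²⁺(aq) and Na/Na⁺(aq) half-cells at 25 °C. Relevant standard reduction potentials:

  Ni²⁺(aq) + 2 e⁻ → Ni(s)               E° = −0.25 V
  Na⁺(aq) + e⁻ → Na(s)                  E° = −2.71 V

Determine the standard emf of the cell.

+2.46 V

Of the two couples in this cell, the one with the more positive reduction potential is reduced at the cathode: here that is Ni²⁺/Ni (−0.25 V); Na⁺/Na (−2.71 V) is the anode.
E°cell = E°(cathode) − E°(anode) = −0.25 − (−2.71) = +2.46 V.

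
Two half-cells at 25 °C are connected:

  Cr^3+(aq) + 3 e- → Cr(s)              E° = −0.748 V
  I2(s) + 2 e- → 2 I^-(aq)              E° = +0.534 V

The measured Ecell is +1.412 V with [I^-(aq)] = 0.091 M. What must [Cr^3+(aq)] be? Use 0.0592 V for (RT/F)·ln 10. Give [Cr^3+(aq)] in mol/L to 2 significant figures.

0.00034 M

With I₂/I⁻ at the cathode and Cr³⁺/Cr at the anode, E°cell = +0.534 − (−0.748) = +1.282 V (n = 6).
Since E = E° − (0.0592/n)·log Q, log Q = n(E° − E)/0.0592 = −13.176.
Balancing electrons gives 3 I2(s) + 2 Cr(s) → 6 I^-(aq) + 2 Cr^3+(aq); thus Q = [I^-(aq)]^6·[Cr^3+(aq)]^2.
Substituting the known concentrations and solving, log [Cr^3+(aq)] = −3.465 and [Cr^3+(aq)] = 0.00034 M.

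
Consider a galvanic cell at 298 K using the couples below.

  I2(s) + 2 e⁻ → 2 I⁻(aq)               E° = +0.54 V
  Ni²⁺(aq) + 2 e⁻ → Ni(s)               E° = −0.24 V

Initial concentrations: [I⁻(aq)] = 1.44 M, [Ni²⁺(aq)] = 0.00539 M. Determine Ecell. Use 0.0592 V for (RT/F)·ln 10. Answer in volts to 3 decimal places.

+0.838 V

The I₂/I⁻ couple has the more positive E°, so it is the cathode; Ni²⁺/Ni is the anode.
E°cell = +0.54 − (−0.24) = +0.78 V, with n = 2 electrons transferred.
For the overall reaction I2(s) + Ni(s) → 2 I⁻(aq) + Ni²⁺(aq), Q = [I⁻(aq)]^2·[Ni²⁺(aq)] = 0.0112, giving log Q = −1.952.
Applying E = E° − (RT ln10/nF)·log Q gives +0.78 − (0.0592/2)(−1.952) = +0.838 V.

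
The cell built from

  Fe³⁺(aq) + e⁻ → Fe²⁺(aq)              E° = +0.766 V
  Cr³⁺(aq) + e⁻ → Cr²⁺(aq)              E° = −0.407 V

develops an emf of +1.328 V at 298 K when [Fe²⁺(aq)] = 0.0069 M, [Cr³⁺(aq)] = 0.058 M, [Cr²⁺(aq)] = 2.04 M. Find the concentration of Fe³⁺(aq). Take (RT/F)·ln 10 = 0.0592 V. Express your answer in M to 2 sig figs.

The Fe³⁺/Fe²⁺ couple has the larger reduction potential, so it is the cathode: E°cell = +0.766 − (−0.407) = +1.173 V and n = 1.
From the Nernst equation, log Q = n(E° − E)/0.0592 = 1·(+1.173 − (+1.328))/0.0592 = −2.618.
For Fe³⁺(aq) + Cr²⁺(aq) → Fe²⁺(aq) + Cr³⁺(aq), the reaction quotient is Q = ([Fe²⁺(aq)]·[Cr³⁺(aq)]) / ([Fe³⁺(aq)]·[Cr²⁺(aq)]).
Solving for the unknown gives log [Fe³⁺(aq)] = −1.089, so [Fe³⁺(aq)] ≈ 0.081 M.

0.081 M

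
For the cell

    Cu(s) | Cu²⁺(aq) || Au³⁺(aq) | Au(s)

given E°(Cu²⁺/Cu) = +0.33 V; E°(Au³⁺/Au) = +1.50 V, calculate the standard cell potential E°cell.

By convention the left-hand electrode in cell notation is the anode (oxidation) and the right-hand electrode is the cathode (reduction).
E°cell = E°(right) − E°(left) = +1.50 − (+0.33) = +1.17 V.

+1.17 V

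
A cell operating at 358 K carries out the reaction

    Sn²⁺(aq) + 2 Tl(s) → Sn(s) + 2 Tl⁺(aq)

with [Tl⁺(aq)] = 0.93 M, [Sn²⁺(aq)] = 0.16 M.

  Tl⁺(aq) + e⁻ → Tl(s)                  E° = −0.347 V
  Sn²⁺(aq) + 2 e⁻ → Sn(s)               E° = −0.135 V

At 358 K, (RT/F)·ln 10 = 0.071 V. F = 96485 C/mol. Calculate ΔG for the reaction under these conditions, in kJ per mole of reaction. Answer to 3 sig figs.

−35.9 kJ/mol

With Sn²⁺/Sn reduced at the cathode, E°cell = −0.135 − (−0.347) = +0.212 V and n = 2.
Q = [Tl⁺(aq)]^2 / [Sn²⁺(aq)] = 5.41, so log Q = 0.733 and E = +0.212 − (0.071/2)(0.733) = +0.1860 V.
Then ΔG = −nFE = −2 × 96485 × +0.1860 J/mol = −35.9 kJ/mol.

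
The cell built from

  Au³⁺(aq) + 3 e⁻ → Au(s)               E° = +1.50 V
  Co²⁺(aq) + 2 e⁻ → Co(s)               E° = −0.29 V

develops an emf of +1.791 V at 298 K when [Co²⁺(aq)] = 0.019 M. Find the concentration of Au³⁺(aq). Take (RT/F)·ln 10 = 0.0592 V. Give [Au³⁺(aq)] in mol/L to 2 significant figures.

Au³⁺/Au is the cathode (higher E°); E°cell = +1.50 − (−0.29) = +1.79 V with n = 6.
Since E = E° − (0.0592/n)·log Q, log Q = n(E° − E)/0.0592 = −0.101.
The balanced reaction is 2 Au³⁺(aq) + 3 Co(s) → 2 Au(s) + 3 Co²⁺(aq), so Q = [Co²⁺(aq)]^3 / [Au³⁺(aq)]^2.
Solving for the unknown gives log [Au³⁺(aq)] = −2.531, so [Au³⁺(aq)] ≈ 0.0029 M.

0.0029 M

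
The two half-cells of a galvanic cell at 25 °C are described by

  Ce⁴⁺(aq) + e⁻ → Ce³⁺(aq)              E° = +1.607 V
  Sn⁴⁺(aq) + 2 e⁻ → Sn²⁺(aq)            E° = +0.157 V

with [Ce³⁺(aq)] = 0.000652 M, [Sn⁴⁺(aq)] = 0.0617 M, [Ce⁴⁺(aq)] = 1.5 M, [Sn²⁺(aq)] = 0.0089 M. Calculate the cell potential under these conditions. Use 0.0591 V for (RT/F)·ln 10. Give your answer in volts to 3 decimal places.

+1.624 V

Ce⁴⁺/Ce³⁺ is reduced (cathode, E° = +1.607 V) and Sn⁴⁺/Sn²⁺ is oxidized (anode).
E°cell = E°cat − E°an = +1.607 − (+0.157) = +1.450 V; n = 2.
The balanced reaction is 2 Ce⁴⁺(aq) + Sn²⁺(aq) → 2 Ce³⁺(aq) + Sn⁴⁺(aq), so Q = ([Ce³⁺(aq)]^2·[Sn⁴⁺(aq)]) / ([Ce⁴⁺(aq)]^2·[Sn²⁺(aq)]) = 1.31×10^−6 and log Q = −5.883.
Applying E = E° − (RT ln10/nF)·log Q gives +1.450 − (0.0591/2)(−5.883) = +1.624 V.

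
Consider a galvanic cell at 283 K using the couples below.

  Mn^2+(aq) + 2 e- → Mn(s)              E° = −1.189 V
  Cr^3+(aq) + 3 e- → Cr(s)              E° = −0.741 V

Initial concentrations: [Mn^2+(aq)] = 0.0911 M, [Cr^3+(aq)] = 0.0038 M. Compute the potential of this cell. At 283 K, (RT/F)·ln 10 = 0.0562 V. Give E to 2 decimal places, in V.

The Cr³⁺/Cr couple has the more positive E°, so it is the cathode; Mn²⁺/Mn is the anode.
E°cell = E°cat − E°an = −0.741 − (−1.189) = +0.448 V; n = 6.
For the overall reaction 2 Cr^3+(aq) + 3 Mn(s) → 2 Cr(s) + 3 Mn^2+(aq), Q = [Mn^2+(aq)]^3 / [Cr^3+(aq)]^2 = 52.4, giving log Q = 1.719.
Applying E = E° − (RT ln10/nF)·log Q gives +0.448 − (0.0562/6)(1.719) = +0.43 V.

+0.43 V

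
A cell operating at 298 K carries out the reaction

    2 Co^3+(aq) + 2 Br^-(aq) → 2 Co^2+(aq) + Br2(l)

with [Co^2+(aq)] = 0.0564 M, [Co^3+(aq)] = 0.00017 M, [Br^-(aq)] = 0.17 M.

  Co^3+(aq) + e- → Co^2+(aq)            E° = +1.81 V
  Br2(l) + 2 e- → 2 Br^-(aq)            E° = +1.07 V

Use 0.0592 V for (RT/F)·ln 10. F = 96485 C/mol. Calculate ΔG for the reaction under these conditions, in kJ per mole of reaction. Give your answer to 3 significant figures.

−105 kJ/mol

The standard cell potential is +1.81 − (+1.07) = +0.74 V, with n = 2 electrons in the balanced equation.
Here Q = [Co^2+(aq)]^2 / ([Co^3+(aq)]^2·[Br^-(aq)]^2) = 3.81×10^6 (log Q = 6.581), giving E = +0.74 − (0.0592/2)·(6.581) = +0.5452 V.
ΔG = −nFE = −(2)(96485)(+0.5452) J/mol = −105 kJ/mol.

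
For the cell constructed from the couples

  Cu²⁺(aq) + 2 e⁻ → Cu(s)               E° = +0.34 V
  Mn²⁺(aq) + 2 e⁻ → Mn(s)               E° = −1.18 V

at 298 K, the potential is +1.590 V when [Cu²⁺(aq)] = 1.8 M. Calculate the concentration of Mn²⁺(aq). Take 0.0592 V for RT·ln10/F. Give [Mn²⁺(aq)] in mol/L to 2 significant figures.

With Cu²⁺/Cu at the cathode and Mn²⁺/Mn at the anode, E°cell = +0.34 − (−1.18) = +1.52 V (n = 2).
From the Nernst equation, log Q = n(E° − E)/0.0592 = 2·(+1.52 − (+1.590))/0.0592 = −2.365.
Balancing electrons gives Cu²⁺(aq) + Mn(s) → Cu(s) + Mn²⁺(aq); thus Q = [Mn²⁺(aq)] / [Cu²⁺(aq)].
Solving for the unknown gives log [Mn²⁺(aq)] = −2.110, so [Mn²⁺(aq)] ≈ 0.0078 M.

0.0078 M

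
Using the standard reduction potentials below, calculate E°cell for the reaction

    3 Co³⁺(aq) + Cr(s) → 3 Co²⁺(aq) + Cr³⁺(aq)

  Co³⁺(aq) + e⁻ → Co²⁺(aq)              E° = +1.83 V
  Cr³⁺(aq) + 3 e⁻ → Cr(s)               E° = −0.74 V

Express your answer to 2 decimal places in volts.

Co³⁺(aq) gains electrons, so the Co³⁺/Co²⁺ couple is the cathode; the Cr³⁺/Cr couple is the anode.
E°cell = E°(cathode) − E°(anode) = +1.83 − (−0.74) = +2.57 V.

+2.57 V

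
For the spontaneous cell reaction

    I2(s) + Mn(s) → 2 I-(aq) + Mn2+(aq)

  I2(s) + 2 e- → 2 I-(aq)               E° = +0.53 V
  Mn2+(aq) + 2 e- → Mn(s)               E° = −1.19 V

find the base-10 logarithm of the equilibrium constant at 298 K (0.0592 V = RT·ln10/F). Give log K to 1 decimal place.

The I₂/I⁻ couple is reduced (cathode); E°cell = +0.53 − (−1.19) = +1.72 V with n = 2.
At equilibrium E = 0, so log K = nE°cell / 0.0592 = (2)(+1.72) / 0.0592 = 58.1.

log K = 58.1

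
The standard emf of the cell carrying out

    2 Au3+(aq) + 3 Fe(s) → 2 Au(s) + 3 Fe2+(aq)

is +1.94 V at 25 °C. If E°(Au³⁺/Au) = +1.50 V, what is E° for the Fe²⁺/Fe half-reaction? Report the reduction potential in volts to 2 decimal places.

In the reaction as written the Au³⁺/Au couple is reduced (cathode) and Fe²⁺/Fe is oxidized (anode), so E°cell = E°(Au³⁺/Au) − E°(Fe²⁺/Fe).
E°(Fe²⁺/Fe) = E°(cathode) − E°cell = +1.50 − (+1.94) = −0.44 V.

−0.44 V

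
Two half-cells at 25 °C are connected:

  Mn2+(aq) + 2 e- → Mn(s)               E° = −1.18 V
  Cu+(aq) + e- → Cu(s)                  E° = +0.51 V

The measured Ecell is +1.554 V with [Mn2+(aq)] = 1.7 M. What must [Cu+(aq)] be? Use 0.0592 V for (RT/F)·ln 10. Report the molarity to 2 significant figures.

Cu⁺/Cu is the cathode (higher E°); E°cell = +0.51 − (−1.18) = +1.69 V with n = 2.
From the Nernst equation, log Q = n(E° − E)/0.0592 = 2·(+1.69 − (+1.554))/0.0592 = 4.595.
Balancing electrons gives 2 Cu+(aq) + Mn(s) → 2 Cu(s) + Mn2+(aq); thus Q = [Mn2+(aq)] / [Cu+(aq)]^2.
Substituting the known concentrations and solving, log [Cu+(aq)] = −2.182 and [Cu+(aq)] = 0.0066 M.

0.0066 M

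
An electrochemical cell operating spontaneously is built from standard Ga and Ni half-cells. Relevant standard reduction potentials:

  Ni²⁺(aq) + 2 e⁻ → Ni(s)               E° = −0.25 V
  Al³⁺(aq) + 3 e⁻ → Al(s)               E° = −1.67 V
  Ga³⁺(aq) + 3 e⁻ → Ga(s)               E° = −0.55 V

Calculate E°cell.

Of the two couples in this cell, the one with the more positive reduction potential is reduced at the cathode: here that is Ni²⁺/Ni (−0.25 V); Ga³⁺/Ga (−0.55 V) is the anode.
E°cell = E°(cathode) − E°(anode) = −0.25 − (−0.55) = +0.30 V.

+0.30 V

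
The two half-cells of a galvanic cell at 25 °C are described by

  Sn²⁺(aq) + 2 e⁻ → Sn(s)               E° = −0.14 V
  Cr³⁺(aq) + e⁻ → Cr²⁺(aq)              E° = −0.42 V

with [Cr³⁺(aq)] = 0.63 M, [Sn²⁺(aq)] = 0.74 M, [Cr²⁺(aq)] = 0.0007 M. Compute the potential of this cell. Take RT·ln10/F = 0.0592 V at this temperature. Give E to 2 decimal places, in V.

The Sn²⁺/Sn couple has the more positive E°, so it is the cathode; Cr³⁺/Cr²⁺ is the anode.
The standard potential is −0.14 − (−0.42) = +0.28 V and the balanced reaction transfers n = 2 electrons.
The balanced reaction is Sn²⁺(aq) + 2 Cr²⁺(aq) → Sn(s) + 2 Cr³⁺(aq), so Q = [Cr³⁺(aq)]^2 / ([Sn²⁺(aq)]·[Cr²⁺(aq)]^2) = 1.09×10^6 and log Q = 6.039.
By the Nernst equation, E = +0.28 − (0.0592/2)·(6.039) = +0.10 V.

+0.10 V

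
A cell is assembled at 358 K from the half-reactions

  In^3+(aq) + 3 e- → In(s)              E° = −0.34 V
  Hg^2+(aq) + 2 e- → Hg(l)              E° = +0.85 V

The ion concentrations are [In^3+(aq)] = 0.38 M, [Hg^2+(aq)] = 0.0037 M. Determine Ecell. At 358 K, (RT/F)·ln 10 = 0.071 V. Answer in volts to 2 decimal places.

Since E°(Hg²⁺/Hg) > E°(In³⁺/In), Hg²⁺/Hg serves as the cathode.
E°cell = +0.85 − (−0.34) = +1.19 V, with n = 6 electrons transferred.
Balancing gives 3 Hg^2+(aq) + 2 In(s) → 3 Hg(l) + 2 In^3+(aq); hence Q = [In^3+(aq)]^2 / [Hg^2+(aq)]^3 = 2.85×10^6 (log Q = 6.455).
E = E° − (0.071/n)·log Q = +1.19 − (0.071/6)(6.455) = +1.11 V.

+1.11 V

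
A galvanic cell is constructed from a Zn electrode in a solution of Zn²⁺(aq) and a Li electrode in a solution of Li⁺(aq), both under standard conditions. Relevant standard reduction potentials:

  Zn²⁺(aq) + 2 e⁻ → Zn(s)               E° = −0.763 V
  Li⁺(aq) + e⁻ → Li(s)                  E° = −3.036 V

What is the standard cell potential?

Of the two couples in this cell, the one with the more positive reduction potential is reduced at the cathode: here that is Zn²⁺/Zn (−0.763 V); Li⁺/Li (−3.036 V) is the anode.
E°cell = E°(cathode) − E°(anode) = −0.763 − (−3.036) = +2.273 V.

+2.273 V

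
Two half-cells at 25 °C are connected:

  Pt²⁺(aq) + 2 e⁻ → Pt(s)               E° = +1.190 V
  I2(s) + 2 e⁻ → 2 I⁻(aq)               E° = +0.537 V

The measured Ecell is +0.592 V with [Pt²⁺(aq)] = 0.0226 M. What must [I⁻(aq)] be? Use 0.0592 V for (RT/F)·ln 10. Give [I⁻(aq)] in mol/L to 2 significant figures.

0.62 M

With Pt²⁺/Pt at the cathode and I₂/I⁻ at the anode, E°cell = +1.190 − (+0.537) = +0.653 V (n = 2).
Since E = E° − (0.0592/n)·log Q, log Q = n(E° − E)/0.0592 = 2.061.
The balanced reaction is Pt²⁺(aq) + 2 I⁻(aq) → Pt(s) + I2(s), so Q = 1 / ([Pt²⁺(aq)]·[I⁻(aq)]^2).
Substituting the known concentrations and solving, log [I⁻(aq)] = −0.208 and [I⁻(aq)] = 0.62 M.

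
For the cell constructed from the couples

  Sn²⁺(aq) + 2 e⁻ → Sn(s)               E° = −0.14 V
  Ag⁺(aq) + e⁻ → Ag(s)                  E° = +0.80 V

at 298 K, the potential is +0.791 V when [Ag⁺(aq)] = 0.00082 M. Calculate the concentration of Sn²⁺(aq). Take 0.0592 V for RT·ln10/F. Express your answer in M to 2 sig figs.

Ag⁺/Ag is the cathode (higher E°); E°cell = +0.80 − (−0.14) = +0.94 V with n = 2.
From the Nernst equation, log Q = n(E° − E)/0.0592 = 2·(+0.94 − (+0.791))/0.0592 = 5.034.
Balancing electrons gives 2 Ag⁺(aq) + Sn(s) → 2 Ag(s) + Sn²⁺(aq); thus Q = [Sn²⁺(aq)] / [Ag⁺(aq)]^2.
Substituting the known concentrations and solving, log [Sn²⁺(aq)] = −1.138 and [Sn²⁺(aq)] = 0.073 M.

0.073 M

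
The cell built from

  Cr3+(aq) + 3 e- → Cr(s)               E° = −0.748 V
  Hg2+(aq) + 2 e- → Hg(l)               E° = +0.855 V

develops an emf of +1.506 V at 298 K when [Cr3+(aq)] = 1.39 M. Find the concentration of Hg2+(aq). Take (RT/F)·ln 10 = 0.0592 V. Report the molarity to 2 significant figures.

0.00066 M

Hg²⁺/Hg is the cathode (higher E°); E°cell = +0.855 − (−0.748) = +1.603 V with n = 6.
From the Nernst equation, log Q = n(E° − E)/0.0592 = 6·(+1.603 − (+1.506))/0.0592 = 9.831.
The balanced reaction is 3 Hg2+(aq) + 2 Cr(s) → 3 Hg(l) + 2 Cr3+(aq), so Q = [Cr3+(aq)]^2 / [Hg2+(aq)]^3.
Substituting the known concentrations and solving, log [Hg2+(aq)] = −3.182 and [Hg2+(aq)] = 0.00066 M.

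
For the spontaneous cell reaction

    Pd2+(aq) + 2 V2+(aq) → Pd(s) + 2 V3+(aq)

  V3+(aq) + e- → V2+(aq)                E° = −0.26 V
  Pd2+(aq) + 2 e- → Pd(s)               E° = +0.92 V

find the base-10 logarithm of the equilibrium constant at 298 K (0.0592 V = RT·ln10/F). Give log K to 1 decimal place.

log K = 39.9

The Pd²⁺/Pd couple is reduced (cathode); E°cell = +0.92 − (−0.26) = +1.18 V with n = 2.
At equilibrium E = 0, so log K = nE°cell / 0.0592 = (2)(+1.18) / 0.0592 = 39.9.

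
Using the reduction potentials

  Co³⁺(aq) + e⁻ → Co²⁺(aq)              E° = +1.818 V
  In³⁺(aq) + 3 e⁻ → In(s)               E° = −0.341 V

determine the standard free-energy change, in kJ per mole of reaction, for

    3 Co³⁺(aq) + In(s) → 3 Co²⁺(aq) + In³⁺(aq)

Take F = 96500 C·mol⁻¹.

−625 kJ/mol

In the reaction as written Co³⁺(aq) is reduced, so the Co³⁺/Co²⁺ couple is the cathode and In³⁺/In is the anode.
E°cell = +1.818 − (−0.341) = +2.159 V; balancing electrons gives n = 3.
ΔG° = −nFE°cell = −(3)(96500)(+2.159) J/mol = −625 kJ/mol.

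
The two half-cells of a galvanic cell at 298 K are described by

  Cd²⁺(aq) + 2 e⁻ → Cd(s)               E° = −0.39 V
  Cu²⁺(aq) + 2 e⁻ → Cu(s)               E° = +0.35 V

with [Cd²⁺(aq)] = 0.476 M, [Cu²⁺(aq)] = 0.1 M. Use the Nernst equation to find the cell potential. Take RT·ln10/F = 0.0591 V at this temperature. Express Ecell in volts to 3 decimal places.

+0.720 V

The Cu²⁺/Cu couple has the more positive E°, so it is the cathode; Cd²⁺/Cd is the anode.
E°cell = +0.35 − (−0.39) = +0.74 V, with n = 2 electrons transferred.
The balanced reaction is Cu²⁺(aq) + Cd(s) → Cu(s) + Cd²⁺(aq), so Q = [Cd²⁺(aq)] / [Cu²⁺(aq)] = 4.76 and log Q = 0.678.
Applying E = E° − (RT ln10/nF)·log Q gives +0.74 − (0.0591/2)(0.678) = +0.720 V.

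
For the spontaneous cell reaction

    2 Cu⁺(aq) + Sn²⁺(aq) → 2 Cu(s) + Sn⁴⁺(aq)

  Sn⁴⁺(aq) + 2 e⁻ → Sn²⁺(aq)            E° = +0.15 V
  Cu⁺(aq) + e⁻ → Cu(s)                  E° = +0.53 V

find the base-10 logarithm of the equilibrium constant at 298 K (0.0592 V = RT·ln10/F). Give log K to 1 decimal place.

log K = 12.8

The Cu⁺/Cu couple is reduced (cathode); E°cell = +0.53 − (+0.15) = +0.38 V with n = 2.
At equilibrium E = 0, so log K = nE°cell / 0.0592 = (2)(+0.38) / 0.0592 = 12.8.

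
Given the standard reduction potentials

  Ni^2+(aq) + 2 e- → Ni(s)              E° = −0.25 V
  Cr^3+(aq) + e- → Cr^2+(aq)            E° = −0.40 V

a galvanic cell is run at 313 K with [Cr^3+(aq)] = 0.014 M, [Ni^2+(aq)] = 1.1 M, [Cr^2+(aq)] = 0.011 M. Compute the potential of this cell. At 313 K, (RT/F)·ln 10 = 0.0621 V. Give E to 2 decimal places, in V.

+0.14 V

Ni²⁺/Ni is reduced (cathode, E° = −0.25 V) and Cr³⁺/Cr²⁺ is oxidized (anode).
The standard potential is −0.25 − (−0.40) = +0.15 V and the balanced reaction transfers n = 2 electrons.
For the overall reaction Ni^2+(aq) + 2 Cr^2+(aq) → Ni(s) + 2 Cr^3+(aq), Q = [Cr^3+(aq)]^2 / ([Ni^2+(aq)]·[Cr^2+(aq)]^2) = 1.47, giving log Q = 0.168.
By the Nernst equation, E = +0.15 − (0.0621/2)·(0.168) = +0.14 V.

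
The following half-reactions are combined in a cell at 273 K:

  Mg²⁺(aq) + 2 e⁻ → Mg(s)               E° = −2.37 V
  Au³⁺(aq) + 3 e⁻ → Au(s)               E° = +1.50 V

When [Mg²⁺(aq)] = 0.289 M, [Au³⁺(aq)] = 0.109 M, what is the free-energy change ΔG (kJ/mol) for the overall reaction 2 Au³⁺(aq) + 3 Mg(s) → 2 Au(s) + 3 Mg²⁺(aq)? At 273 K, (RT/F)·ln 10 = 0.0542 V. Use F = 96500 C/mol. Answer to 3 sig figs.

E°cell = +1.50 − (−2.37) = +3.87 V; the balanced reaction transfers n = 6 electrons.
Q = [Mg²⁺(aq)]^3 / [Au³⁺(aq)]^2 = 2.03, so log Q = 0.308 and E = +3.87 − (0.0542/6)(0.308) = +3.8672 V.
ΔG = −nFE = −(6)(96500)(+3.8672) J/mol = −2240 kJ/mol.

−2240 kJ/mol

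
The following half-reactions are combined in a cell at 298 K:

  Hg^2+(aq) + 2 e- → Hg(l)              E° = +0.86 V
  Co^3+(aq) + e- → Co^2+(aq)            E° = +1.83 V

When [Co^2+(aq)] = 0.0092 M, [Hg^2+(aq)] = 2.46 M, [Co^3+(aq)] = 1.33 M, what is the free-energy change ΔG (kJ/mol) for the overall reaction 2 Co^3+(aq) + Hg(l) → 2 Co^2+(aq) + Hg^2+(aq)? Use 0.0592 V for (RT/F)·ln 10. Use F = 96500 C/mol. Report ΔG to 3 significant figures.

E°cell = +1.83 − (+0.86) = +0.97 V; the balanced reaction transfers n = 2 electrons.
Q = ([Co^2+(aq)]^2·[Hg^2+(aq)]) / [Co^3+(aq)]^2 = 0.000118, so log Q = −3.929 and E = +0.97 − (0.0592/2)(−3.929) = +1.0863 V.
Finally ΔG = −nFE = −(2)(96500 C/mol)(+1.0863 V) = −210 kJ/mol.

−210 kJ/mol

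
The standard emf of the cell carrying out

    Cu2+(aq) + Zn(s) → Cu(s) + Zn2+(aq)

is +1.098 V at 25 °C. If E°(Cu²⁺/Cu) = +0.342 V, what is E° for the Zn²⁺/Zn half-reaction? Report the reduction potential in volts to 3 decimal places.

In the reaction as written the Cu²⁺/Cu couple is reduced (cathode) and Zn²⁺/Zn is oxidized (anode), so E°cell = E°(Cu²⁺/Cu) − E°(Zn²⁺/Zn).
E°(Zn²⁺/Zn) = E°(cathode) − E°cell = +0.342 − (+1.098) = −0.756 V.

−0.756 V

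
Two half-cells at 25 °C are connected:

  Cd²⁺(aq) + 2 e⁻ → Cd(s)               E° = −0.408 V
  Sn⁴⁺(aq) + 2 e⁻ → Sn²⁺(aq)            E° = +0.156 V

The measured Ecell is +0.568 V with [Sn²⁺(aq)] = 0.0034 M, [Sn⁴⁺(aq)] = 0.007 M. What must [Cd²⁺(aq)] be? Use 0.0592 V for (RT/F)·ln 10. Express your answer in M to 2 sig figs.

1.5 M

With Sn⁴⁺/Sn²⁺ at the cathode and Cd²⁺/Cd at the anode, E°cell = +0.156 − (−0.408) = +0.564 V (n = 2).
Rearranging E = E° − (0.0592/n)·log Q gives log Q = 2(+0.564 − (+0.568))/0.0592 = −0.135.
Balancing electrons gives Sn⁴⁺(aq) + Cd(s) → Sn²⁺(aq) + Cd²⁺(aq); thus Q = ([Sn²⁺(aq)]·[Cd²⁺(aq)]) / [Sn⁴⁺(aq)].
Substituting the known concentrations and solving, log [Cd²⁺(aq)] = 0.179 and [Cd²⁺(aq)] = 1.5 M.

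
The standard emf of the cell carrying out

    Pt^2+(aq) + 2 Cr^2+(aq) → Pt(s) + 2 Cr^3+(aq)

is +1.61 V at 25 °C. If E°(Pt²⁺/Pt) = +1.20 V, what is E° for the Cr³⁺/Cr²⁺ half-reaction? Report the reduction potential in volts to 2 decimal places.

In the reaction as written the Pt²⁺/Pt couple is reduced (cathode) and Cr³⁺/Cr²⁺ is oxidized (anode), so E°cell = E°(Pt²⁺/Pt) − E°(Cr³⁺/Cr²⁺).
E°(Cr³⁺/Cr²⁺) = E°(cathode) − E°cell = +1.20 − (+1.61) = −0.41 V.

−0.41 V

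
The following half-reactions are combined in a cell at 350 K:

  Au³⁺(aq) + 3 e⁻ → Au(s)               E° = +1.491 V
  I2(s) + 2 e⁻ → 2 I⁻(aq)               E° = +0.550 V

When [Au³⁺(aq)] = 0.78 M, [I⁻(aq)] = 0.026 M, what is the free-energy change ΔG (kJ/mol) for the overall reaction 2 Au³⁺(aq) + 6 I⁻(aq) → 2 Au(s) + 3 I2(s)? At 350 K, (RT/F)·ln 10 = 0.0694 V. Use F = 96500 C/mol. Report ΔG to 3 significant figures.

With Au³⁺/Au reduced at the cathode, E°cell = +1.491 − (+0.550) = +0.941 V and n = 6.
The reaction quotient is 1 / ([Au³⁺(aq)]^2·[I⁻(aq)]^6) = 5.32×10^9; by Nernst, E = +0.941 − (0.0694/6)(9.726) = +0.8285 V.
Then ΔG = −nFE = −6 × 96500 × +0.8285 J/mol = −480 kJ/mol.

−480 kJ/mol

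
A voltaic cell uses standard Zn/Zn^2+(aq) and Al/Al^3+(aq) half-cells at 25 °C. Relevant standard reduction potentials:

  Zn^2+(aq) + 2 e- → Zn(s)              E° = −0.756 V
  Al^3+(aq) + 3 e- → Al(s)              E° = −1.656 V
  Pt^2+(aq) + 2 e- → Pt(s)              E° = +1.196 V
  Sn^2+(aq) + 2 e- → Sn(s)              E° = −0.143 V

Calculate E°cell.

Of the two couples in this cell, the one with the more positive reduction potential is reduced at the cathode: here that is Zn²⁺/Zn (−0.756 V); Al³⁺/Al (−1.656 V) is the anode.
E°cell = E°(cathode) − E°(anode) = −0.756 − (−1.656) = +0.900 V.

+0.900 V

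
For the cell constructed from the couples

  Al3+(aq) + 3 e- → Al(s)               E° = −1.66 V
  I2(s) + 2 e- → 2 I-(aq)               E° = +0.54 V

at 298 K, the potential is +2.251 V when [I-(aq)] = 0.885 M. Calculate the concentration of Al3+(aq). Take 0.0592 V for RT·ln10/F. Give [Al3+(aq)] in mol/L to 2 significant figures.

0.0038 M

The I₂/I⁻ couple has the larger reduction potential, so it is the cathode: E°cell = +0.54 − (−1.66) = +2.20 V and n = 6.
Rearranging E = E° − (0.0592/n)·log Q gives log Q = 6(+2.20 − (+2.251))/0.0592 = −5.169.
Balancing electrons gives 3 I2(s) + 2 Al(s) → 6 I-(aq) + 2 Al3+(aq); thus Q = [I-(aq)]^6·[Al3+(aq)]^2.
Substituting the known concentrations and solving, log [Al3+(aq)] = −2.425 and [Al3+(aq)] = 0.0038 M.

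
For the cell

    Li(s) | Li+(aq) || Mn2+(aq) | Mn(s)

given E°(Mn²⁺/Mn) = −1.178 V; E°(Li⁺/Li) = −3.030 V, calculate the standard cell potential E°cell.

By convention the left-hand electrode in cell notation is the anode (oxidation) and the right-hand electrode is the cathode (reduction).
E°cell = E°(right) − E°(left) = −1.178 − (−3.030) = +1.852 V.

+1.852 V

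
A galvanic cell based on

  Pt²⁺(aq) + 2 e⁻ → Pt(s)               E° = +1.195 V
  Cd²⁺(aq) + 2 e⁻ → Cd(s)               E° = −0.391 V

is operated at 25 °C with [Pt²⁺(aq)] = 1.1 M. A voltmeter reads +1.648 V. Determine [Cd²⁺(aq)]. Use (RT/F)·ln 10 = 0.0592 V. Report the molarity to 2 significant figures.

0.0088 M

Pt²⁺/Pt is the cathode (higher E°); E°cell = +1.195 − (−0.391) = +1.586 V with n = 2.
Rearranging E = E° − (0.0592/n)·log Q gives log Q = 2(+1.586 − (+1.648))/0.0592 = −2.095.
The balanced reaction is Pt²⁺(aq) + Cd(s) → Pt(s) + Cd²⁺(aq), so Q = [Cd²⁺(aq)] / [Pt²⁺(aq)].
Solving for the unknown gives log [Cd²⁺(aq)] = −2.054, so [Cd²⁺(aq)] ≈ 0.0088 M.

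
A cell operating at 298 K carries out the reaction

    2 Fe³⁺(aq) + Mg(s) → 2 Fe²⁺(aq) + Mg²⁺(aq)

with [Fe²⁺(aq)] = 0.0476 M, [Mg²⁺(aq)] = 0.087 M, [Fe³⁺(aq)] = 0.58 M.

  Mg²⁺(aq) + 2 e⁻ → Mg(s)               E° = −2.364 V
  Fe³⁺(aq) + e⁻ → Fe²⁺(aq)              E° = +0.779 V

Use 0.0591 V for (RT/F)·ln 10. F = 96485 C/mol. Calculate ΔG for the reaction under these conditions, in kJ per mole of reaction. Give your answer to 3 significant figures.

With Fe³⁺/Fe²⁺ reduced at the cathode, E°cell = +0.779 − (−2.364) = +3.143 V and n = 2.
Here Q = ([Fe²⁺(aq)]^2·[Mg²⁺(aq)]) / [Fe³⁺(aq)]^2 = 0.000586 (log Q = −3.232), giving E = +3.143 − (0.0591/2)·(−3.232) = +3.2385 V.
ΔG = −nFE = −(2)(96485)(+3.2385) J/mol = −625 kJ/mol.

−625 kJ/mol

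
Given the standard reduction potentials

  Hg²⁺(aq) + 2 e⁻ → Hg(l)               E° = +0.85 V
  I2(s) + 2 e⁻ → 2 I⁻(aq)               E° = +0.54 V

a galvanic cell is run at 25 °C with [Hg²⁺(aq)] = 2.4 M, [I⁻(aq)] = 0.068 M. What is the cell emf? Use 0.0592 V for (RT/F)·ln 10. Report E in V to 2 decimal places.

+0.25 V

Hg²⁺/Hg is reduced (cathode, E° = +0.85 V) and I₂/I⁻ is oxidized (anode).
E°cell = +0.85 − (+0.54) = +0.31 V, with n = 2 electrons transferred.
The balanced reaction is Hg²⁺(aq) + 2 I⁻(aq) → Hg(l) + I2(s), so Q = 1 / ([Hg²⁺(aq)]·[I⁻(aq)]^2) = 90.1 and log Q = 1.955.
By the Nernst equation, E = +0.31 − (0.0592/2)·(1.955) = +0.25 V.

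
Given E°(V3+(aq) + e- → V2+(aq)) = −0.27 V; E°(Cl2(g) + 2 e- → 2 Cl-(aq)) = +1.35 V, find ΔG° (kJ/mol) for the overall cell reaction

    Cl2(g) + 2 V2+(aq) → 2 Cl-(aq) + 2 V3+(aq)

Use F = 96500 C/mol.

In the reaction as written Cl2(g) is reduced, so the Cl₂/Cl⁻ couple is the cathode and V³⁺/V²⁺ is the anode.
E°cell = +1.35 − (−0.27) = +1.62 V; balancing electrons gives n = 2.
ΔG° = −nFE°cell = −(2)(96500)(+1.62) J/mol = −313 kJ/mol.

−313 kJ/mol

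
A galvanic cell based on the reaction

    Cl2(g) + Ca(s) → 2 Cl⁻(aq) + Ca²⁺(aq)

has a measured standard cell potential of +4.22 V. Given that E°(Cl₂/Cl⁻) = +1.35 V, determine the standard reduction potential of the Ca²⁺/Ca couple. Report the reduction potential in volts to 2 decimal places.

−2.87 V

In the reaction as written the Cl₂/Cl⁻ couple is reduced (cathode) and Ca²⁺/Ca is oxidized (anode), so E°cell = E°(Cl₂/Cl⁻) − E°(Ca²⁺/Ca).
E°(Ca²⁺/Ca) = E°(cathode) − E°cell = +1.35 − (+4.22) = −2.87 V.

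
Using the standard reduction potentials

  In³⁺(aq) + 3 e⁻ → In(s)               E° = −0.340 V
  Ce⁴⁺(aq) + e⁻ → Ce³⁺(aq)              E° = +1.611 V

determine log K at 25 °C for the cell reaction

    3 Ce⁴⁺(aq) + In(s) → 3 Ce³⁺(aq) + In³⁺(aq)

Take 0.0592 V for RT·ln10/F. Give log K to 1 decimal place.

log K = 98.9

The Ce⁴⁺/Ce³⁺ couple is reduced (cathode); E°cell = +1.611 − (−0.340) = +1.951 V with n = 3.
At equilibrium E = 0, so log K = nE°cell / 0.0592 = (3)(+1.951) / 0.0592 = 98.9.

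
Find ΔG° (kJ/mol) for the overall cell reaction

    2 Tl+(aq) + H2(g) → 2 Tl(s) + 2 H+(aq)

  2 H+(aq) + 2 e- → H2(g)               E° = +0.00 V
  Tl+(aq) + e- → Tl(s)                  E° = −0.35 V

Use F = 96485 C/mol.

In the reaction as written Tl+(aq) is reduced, so the Tl⁺/Tl couple is the cathode and 2H⁺/H₂ is the anode.
E°cell = −0.35 − (+0.00) = −0.35 V; balancing electrons gives n = 2.
ΔG° = −nFE°cell = −(2)(96485)(−0.35) J/mol = +67.5 kJ/mol.

+67.5 kJ/mol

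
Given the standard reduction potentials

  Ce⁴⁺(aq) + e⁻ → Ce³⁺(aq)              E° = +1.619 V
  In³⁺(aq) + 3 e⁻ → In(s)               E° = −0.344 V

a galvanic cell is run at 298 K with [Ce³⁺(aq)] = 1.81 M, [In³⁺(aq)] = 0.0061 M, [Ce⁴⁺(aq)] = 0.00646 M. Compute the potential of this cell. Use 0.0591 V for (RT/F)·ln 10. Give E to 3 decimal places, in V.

+1.862 V

The Ce⁴⁺/Ce³⁺ couple has the more positive E°, so it is the cathode; In³⁺/In is the anode.
The standard potential is +1.619 − (−0.344) = +1.963 V and the balanced reaction transfers n = 3 electrons.
The balanced reaction is 3 Ce⁴⁺(aq) + In(s) → 3 Ce³⁺(aq) + In³⁺(aq), so Q = ([Ce³⁺(aq)]^3·[In³⁺(aq)]) / [Ce⁴⁺(aq)]^3 = 1.34×10^5 and log Q = 5.128.
Applying E = E° − (RT ln10/nF)·log Q gives +1.963 − (0.0591/3)(5.128) = +1.862 V.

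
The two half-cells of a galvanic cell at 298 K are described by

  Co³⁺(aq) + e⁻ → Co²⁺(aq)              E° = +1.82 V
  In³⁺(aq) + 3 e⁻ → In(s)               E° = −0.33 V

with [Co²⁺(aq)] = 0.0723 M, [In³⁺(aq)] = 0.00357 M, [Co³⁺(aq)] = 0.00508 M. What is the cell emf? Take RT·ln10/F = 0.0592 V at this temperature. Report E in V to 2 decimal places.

Since E°(Co³⁺/Co²⁺) > E°(In³⁺/In), Co³⁺/Co²⁺ serves as the cathode.
The standard potential is +1.82 − (−0.33) = +2.15 V and the balanced reaction transfers n = 3 electrons.
Balancing gives 3 Co³⁺(aq) + In(s) → 3 Co²⁺(aq) + In³⁺(aq); hence Q = ([Co²⁺(aq)]^3·[In³⁺(aq)]) / [Co³⁺(aq)]^3 = 10.3 (log Q = 1.012).
Applying E = E° − (RT ln10/nF)·log Q gives +2.15 − (0.0592/3)(1.012) = +2.13 V.

+2.13 V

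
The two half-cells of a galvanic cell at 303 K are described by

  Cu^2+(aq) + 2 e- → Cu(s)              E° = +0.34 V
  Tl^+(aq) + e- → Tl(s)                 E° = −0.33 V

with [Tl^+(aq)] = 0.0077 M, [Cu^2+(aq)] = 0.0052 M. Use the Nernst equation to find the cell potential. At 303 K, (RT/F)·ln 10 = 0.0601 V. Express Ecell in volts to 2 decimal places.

+0.73 V

Since E°(Cu²⁺/Cu) > E°(Tl⁺/Tl), Cu²⁺/Cu serves as the cathode.
E°cell = +0.34 − (−0.33) = +0.67 V, with n = 2 electrons transferred.
The balanced reaction is Cu^2+(aq) + 2 Tl(s) → Cu(s) + 2 Tl^+(aq), so Q = [Tl^+(aq)]^2 / [Cu^2+(aq)] = 0.0114 and log Q = −1.943.
By the Nernst equation, E = +0.67 − (0.0601/2)·(−1.943) = +0.73 V.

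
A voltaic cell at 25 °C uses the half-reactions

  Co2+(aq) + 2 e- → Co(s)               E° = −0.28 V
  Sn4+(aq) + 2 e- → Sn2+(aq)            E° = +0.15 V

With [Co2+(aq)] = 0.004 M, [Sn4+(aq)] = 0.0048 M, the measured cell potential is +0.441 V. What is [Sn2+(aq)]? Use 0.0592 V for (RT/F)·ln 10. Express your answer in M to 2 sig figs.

0.51 M

The Sn⁴⁺/Sn²⁺ couple has the larger reduction potential, so it is the cathode: E°cell = +0.15 − (−0.28) = +0.43 V and n = 2.
Rearranging E = E° − (0.0592/n)·log Q gives log Q = 2(+0.43 − (+0.441))/0.0592 = −0.372.
For Sn4+(aq) + Co(s) → Sn2+(aq) + Co2+(aq), the reaction quotient is Q = ([Sn2+(aq)]·[Co2+(aq)]) / [Sn4+(aq)].
Substituting the known concentrations and solving, log [Sn2+(aq)] = −0.293 and [Sn2+(aq)] = 0.51 M.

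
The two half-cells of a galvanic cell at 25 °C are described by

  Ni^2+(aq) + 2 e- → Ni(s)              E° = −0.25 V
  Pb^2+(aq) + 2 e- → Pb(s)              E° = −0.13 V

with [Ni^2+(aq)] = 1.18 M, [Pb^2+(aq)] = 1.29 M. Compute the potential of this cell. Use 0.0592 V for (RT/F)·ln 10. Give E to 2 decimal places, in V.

The Pb²⁺/Pb couple has the more positive E°, so it is the cathode; Ni²⁺/Ni is the anode.
E°cell = −0.13 − (−0.25) = +0.12 V, with n = 2 electrons transferred.
Balancing gives Pb^2+(aq) + Ni(s) → Pb(s) + Ni^2+(aq); hence Q = [Ni^2+(aq)] / [Pb^2+(aq)] = 0.915 (log Q = −0.039).
E = E° − (0.0592/n)·log Q = +0.12 − (0.0592/2)(−0.039) = +0.12 V.

+0.12 V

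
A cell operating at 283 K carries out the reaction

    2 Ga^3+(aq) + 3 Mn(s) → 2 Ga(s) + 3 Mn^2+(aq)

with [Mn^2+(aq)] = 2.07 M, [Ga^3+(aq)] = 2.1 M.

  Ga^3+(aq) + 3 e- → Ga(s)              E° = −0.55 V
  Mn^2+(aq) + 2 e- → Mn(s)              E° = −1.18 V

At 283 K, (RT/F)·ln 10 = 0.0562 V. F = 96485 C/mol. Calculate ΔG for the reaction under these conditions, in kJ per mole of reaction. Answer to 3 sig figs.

E°cell = −0.55 − (−1.18) = +0.63 V; the balanced reaction transfers n = 6 electrons.
The reaction quotient is [Mn^2+(aq)]^3 / [Ga^3+(aq)]^2 = 2.01; by Nernst, E = +0.63 − (0.0562/6)(0.303) = +0.6272 V.
Finally ΔG = −nFE = −(6)(96485 C/mol)(+0.6272 V) = −363 kJ/mol.

−363 kJ/mol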